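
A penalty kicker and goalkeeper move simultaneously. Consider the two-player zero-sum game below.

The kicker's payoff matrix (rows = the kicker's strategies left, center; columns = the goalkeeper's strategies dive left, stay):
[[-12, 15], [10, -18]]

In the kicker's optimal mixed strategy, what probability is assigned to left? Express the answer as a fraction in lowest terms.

28/55

Row minima are -12 and -18, so the kicker's maximin is -12; column maxima are 10 and 15, so the goalkeeper's minimax is 10. These differ, so the equilibrium is in mixed strategies.
Let the kicker play left with probability p. The goalkeeper is indifferent when −12p + 10(1−p) = 15p − 18(1−p), giving p = 28/55.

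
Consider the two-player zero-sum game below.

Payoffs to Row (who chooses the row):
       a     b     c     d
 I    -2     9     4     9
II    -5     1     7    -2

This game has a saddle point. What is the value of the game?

-2

Row minima: -2, -5 → Row's maximin is -2.
Column maxima: -2, 9, 7, 9 → Column's minimax is -2.
They coincide at (I, a), so the value is -2.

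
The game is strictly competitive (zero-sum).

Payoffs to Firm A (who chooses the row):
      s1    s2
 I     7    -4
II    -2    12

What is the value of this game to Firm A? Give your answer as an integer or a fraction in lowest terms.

76/25

Row minima are -4 and -2, so Firm A's maximin is -2; column maxima are 7 and 12, so Firm B's minimax is 7. These differ, so the equilibrium is in mixed strategies.
Let Firm A play I with probability p. Firm B is indifferent when 7p − 2(1−p) = −4p + 12(1−p), giving p = 14/25.
Let Firm B play s1 with probability q. Firm A is indifferent when 7q − 4(1−q) = −2q + 12(1−q), giving q = 16/25.
The value is 7·(16/25) + (-4)·(9/25) = 76/25.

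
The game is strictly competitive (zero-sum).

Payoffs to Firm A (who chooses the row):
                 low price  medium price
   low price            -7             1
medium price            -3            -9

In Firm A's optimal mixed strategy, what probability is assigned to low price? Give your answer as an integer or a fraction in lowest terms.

3/7

Row minima are -7 and -9, so Firm A's maximin is -7; column maxima are -3 and 1, so Firm B's minimax is -3. These differ, so the equilibrium is in mixed strategies.
Let Firm A play low price with probability p. Firm B is indifferent when −7p − 3(1−p) = p − 9(1−p), giving p = 3/7.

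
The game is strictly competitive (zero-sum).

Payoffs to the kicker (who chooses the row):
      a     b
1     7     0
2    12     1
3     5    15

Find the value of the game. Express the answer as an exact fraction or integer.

Row 1 is strictly dominated by row 2, so the kicker never plays it.
The remaining 2×2 game on (2, 3) × (a, b) has no saddle point. Let the kicker play 2 with probability p; indifference gives 12p + 5(1−p) = p + 15(1−p), so p = 10/21.
Similarly the goalkeeper's optimal q on a is 2/3, and the value is 12·(2/3) + (1)·(1/3) = 25/3.

25/3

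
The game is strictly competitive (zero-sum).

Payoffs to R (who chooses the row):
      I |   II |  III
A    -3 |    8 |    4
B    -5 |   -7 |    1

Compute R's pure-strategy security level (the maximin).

The worst-case payoff for each row is A: -3, B: -7.
The best of these is -3.

-3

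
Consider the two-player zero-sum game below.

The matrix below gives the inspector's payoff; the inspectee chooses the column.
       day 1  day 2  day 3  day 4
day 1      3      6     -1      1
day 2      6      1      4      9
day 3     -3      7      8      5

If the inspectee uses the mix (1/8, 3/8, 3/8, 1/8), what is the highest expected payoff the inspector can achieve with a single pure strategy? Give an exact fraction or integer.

47/8

day 1: (3)·(1/8) + (6)·(3/8) + (-1)·(3/8) + (1)·(1/8) = 19/8.
day 2: (6)·(1/8) + (1)·(3/8) + (4)·(3/8) + (9)·(1/8) = 15/4.
day 3: (-3)·(1/8) + (7)·(3/8) + (8)·(3/8) + (5)·(1/8) = 47/8.
The best pure response is day 3 with expected payoff 47/8.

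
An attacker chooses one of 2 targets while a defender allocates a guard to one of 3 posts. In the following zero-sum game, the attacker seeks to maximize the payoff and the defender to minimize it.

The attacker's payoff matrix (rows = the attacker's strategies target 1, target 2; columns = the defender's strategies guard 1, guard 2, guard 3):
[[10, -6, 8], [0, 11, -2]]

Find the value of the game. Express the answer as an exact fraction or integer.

76/27

Column guard 1 is strictly dominated by guard 3 for the defender (it gives the attacker more in every row).
The remaining 2×2 game on (target 1, target 2) × (guard 2, guard 3) has no saddle point. Let the attacker play target 1 with probability p; indifference gives −6p + 11(1−p) = 8p − 2(1−p), so p = 13/27.
Similarly the defender's optimal q on guard 2 is 10/27, and the value is -6·(10/27) + (8)·(17/27) = 76/27.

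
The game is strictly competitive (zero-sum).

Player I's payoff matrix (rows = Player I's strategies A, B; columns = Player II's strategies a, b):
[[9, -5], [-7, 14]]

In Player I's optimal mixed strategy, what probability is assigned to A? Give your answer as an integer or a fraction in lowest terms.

Row minima are -5 and -7, so Player I's maximin is -5; column maxima are 9 and 14, so Player II's minimax is 9. These differ, so the equilibrium is in mixed strategies.
Let Player I play A with probability p. Player II is indifferent when 9p − 7(1−p) = −5p + 14(1−p), giving p = 3/5.

3/5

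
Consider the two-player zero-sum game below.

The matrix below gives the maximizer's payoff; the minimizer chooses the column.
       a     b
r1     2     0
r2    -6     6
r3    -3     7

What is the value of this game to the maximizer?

Row r2 is strictly dominated by row r3, so the maximizer never plays it.
The remaining 2×2 game on (r1, r3) × (a, b) has no saddle point. Let the maximizer play r1 with probability p; indifference gives 2p − 3(1−p) = 7(1−p), so p = 5/6.
Similarly the minimizer's optimal q on a is 7/12, and the value is 2·(7/12) + (0)·(5/12) = 7/6.

7/6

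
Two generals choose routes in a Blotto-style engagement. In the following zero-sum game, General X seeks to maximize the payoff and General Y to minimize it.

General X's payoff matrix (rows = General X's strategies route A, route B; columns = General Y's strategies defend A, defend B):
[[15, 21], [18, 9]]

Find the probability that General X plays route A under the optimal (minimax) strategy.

Row minima are 15 and 9, so General X's maximin is 15; column maxima are 18 and 21, so General Y's minimax is 18. These differ, so the equilibrium is in mixed strategies.
Let General X play route A with probability p. General Y is indifferent when 15p + 18(1−p) = 21p + 9(1−p), giving p = 3/5.

3/5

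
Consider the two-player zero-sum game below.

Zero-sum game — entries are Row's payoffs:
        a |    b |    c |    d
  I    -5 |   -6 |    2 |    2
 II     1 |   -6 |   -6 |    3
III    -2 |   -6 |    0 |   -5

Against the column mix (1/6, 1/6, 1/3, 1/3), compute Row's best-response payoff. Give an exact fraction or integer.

-1/2

I: (-5)·(1/6) + (-6)·(1/6) + (2)·(1/3) + (2)·(1/3) = -1/2.
II: (1)·(1/6) + (-6)·(1/6) + (-6)·(1/3) + (3)·(1/3) = -11/6.
III: (-2)·(1/6) + (-6)·(1/6) + (0)·(1/3) + (-5)·(1/3) = -3.
The best pure response is I with expected payoff -1/2.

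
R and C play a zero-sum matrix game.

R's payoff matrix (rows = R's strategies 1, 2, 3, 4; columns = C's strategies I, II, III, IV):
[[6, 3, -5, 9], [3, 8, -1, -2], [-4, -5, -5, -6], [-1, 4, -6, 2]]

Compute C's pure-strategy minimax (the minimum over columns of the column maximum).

-1

The worst case (largest entry) in each column is I: 6, II: 8, III: -1, IV: 9.
The best (smallest) of these is -1.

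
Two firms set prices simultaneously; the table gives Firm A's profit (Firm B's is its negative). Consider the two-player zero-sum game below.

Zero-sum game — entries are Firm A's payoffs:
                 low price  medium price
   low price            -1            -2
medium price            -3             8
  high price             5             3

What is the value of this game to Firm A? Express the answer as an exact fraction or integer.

49/13

Row low price is strictly dominated by row high price, so Firm A never plays it.
The remaining 2×2 game on (medium price, high price) × (low price, medium price) has no saddle point. Let Firm A play medium price with probability p; indifference gives −3p + 5(1−p) = 8p + 3(1−p), so p = 2/13.
Similarly Firm B's optimal q on low price is 5/13, and the value is -3·(5/13) + (8)·(8/13) = 49/13.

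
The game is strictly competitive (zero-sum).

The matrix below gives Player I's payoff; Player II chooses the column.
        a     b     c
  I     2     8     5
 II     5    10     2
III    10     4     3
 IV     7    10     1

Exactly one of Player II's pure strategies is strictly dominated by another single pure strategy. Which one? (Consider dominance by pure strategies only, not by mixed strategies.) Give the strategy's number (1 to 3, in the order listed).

2

Player II prefers columns that give Player I less. Compare b with c: 5 < 8, 2 < 10, 3 < 4, 1 < 10.
So c strictly dominates b for Player II; b is strictly dominated.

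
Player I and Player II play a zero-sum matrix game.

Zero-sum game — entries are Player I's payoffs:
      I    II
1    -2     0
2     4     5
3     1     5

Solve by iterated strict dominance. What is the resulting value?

Row 1 is strictly dominated by row 2 (4>-2, 5>0); eliminate 1.
Column II is strictly dominated by I for Player II (4<5, 1<5); eliminate II.
Row 3 is strictly dominated by row 2 (4>1); eliminate 3.
Only (2, I) remains, with payoff 4.

4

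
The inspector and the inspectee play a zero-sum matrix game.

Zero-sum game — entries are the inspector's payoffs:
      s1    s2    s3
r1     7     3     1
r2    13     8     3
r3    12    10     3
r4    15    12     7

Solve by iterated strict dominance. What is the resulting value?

7

Column s2 is strictly dominated by s3 for the inspectee (1<3, 3<8, 3<10, 7<12); eliminate s2.
Row r3 is strictly dominated by row r4 (15>12, 7>3); eliminate r3.
Row r1 is strictly dominated by row r2 (13>7, 3>1); eliminate r1.
Column s1 is strictly dominated by s3 for the inspectee (3<13, 7<15); eliminate s1.
Row r2 is strictly dominated by row r4 (7>3); eliminate r2.
Only (r4, s3) remains, with payoff 7.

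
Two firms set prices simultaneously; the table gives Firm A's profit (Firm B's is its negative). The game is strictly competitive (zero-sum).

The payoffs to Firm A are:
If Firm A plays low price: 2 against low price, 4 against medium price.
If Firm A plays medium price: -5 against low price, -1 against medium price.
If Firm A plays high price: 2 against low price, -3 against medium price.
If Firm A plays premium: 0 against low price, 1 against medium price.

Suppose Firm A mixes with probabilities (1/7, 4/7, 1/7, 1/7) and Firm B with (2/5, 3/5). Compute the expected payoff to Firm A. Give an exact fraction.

Against (2/5, 3/5), each row's expected payoff is low price: 16/5; medium price: -13/5; high price: -1; premium: 3/5.
Taking the (1/7, 4/7, 1/7, 1/7)-weighted average: (1/7)·(16/5) + (4/7)·(-13/5) + (1/7)·(-1) + (1/7)·(3/5) = -38/35.

-38/35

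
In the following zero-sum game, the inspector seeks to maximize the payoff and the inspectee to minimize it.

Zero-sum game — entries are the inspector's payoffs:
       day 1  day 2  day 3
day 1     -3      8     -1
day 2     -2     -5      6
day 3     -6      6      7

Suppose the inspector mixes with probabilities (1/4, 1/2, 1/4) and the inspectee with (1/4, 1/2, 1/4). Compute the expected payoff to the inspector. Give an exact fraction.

Against (1/4, 1/2, 1/4), each row's expected payoff is day 1: 3; day 2: -3/2; day 3: 13/4.
Taking the (1/4, 1/2, 1/4)-weighted average: (1/4)·(3) + (1/2)·(-3/2) + (1/4)·(13/4) = 13/16.

13/16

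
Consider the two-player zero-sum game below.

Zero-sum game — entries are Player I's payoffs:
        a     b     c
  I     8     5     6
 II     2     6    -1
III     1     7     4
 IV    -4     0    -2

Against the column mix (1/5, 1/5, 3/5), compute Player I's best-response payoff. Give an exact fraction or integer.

31/5

I: (8)·(1/5) + (5)·(1/5) + (6)·(3/5) = 31/5.
II: (2)·(1/5) + (6)·(1/5) + (-1)·(3/5) = 1.
III: (1)·(1/5) + (7)·(1/5) + (4)·(3/5) = 4.
IV: (-4)·(1/5) + (0)·(1/5) + (-2)·(3/5) = -2.
The best pure response is I with expected payoff 31/5.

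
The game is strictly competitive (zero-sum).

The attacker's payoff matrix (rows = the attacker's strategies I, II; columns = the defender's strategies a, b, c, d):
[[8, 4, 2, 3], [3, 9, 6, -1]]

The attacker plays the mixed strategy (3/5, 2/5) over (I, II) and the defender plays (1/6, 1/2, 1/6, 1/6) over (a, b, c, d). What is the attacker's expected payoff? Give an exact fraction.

29/6

Against (1/6, 1/2, 1/6, 1/6), each row's expected payoff is I: 25/6; II: 35/6.
Taking the (3/5, 2/5)-weighted average: (3/5)·(25/6) + (2/5)·(35/6) = 29/6.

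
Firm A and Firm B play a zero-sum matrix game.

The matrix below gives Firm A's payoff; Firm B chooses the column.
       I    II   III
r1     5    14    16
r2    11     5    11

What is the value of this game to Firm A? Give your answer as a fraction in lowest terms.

43/5

Column III is strictly dominated by II for Firm B (it gives Firm A more in every row).
The remaining 2×2 game on (r1, r2) × (I, II) has no saddle point. Let Firm A play r1 with probability p; indifference gives 5p + 11(1−p) = 14p + 5(1−p), so p = 2/5.
Similarly Firm B's optimal q on I is 3/5, and the value is 5·(3/5) + (14)·(2/5) = 43/5.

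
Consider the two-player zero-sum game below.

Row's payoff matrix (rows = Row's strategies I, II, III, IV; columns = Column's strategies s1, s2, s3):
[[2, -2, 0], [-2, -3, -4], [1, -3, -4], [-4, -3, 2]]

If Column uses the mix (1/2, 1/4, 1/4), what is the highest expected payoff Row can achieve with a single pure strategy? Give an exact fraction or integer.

I: (2)·(1/2) + (-2)·(1/4) + (0)·(1/4) = 1/2.
II: (-2)·(1/2) + (-3)·(1/4) + (-4)·(1/4) = -11/4.
III: (1)·(1/2) + (-3)·(1/4) + (-4)·(1/4) = -5/4.
IV: (-4)·(1/2) + (-3)·(1/4) + (2)·(1/4) = -9/4.
The best pure response is I with expected payoff 1/2.

1/2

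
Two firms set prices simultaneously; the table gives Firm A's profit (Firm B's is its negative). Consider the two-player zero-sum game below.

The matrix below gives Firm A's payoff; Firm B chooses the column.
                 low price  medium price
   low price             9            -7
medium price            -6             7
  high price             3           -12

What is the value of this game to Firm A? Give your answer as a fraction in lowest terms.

21/29

Row high price is strictly dominated by row low price, so Firm A never plays it.
The remaining 2×2 game on (low price, medium price) × (low price, medium price) has no saddle point. Let Firm A play low price with probability p; indifference gives 9p − 6(1−p) = −7p + 7(1−p), so p = 13/29.
Similarly Firm B's optimal q on low price is 14/29, and the value is 9·(14/29) + (-7)·(15/29) = 21/29.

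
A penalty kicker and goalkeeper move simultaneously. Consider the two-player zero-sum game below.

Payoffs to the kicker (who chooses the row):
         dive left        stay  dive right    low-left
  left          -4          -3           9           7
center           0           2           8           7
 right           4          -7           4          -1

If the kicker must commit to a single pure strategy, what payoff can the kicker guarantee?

0

The worst-case payoff for each row is left: -4, center: 0, right: -7.
The best of these is 0.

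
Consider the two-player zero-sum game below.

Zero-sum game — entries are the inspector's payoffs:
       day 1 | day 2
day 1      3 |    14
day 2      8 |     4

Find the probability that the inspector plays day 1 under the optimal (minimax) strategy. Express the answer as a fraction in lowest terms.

4/15

Row minima are 3 and 4, so the inspector's maximin is 4; column maxima are 8 and 14, so the inspectee's minimax is 8. These differ, so the equilibrium is in mixed strategies.
Let the inspector play day 1 with probability p. The inspectee is indifferent when 3p + 8(1−p) = 14p + 4(1−p), giving p = 4/15.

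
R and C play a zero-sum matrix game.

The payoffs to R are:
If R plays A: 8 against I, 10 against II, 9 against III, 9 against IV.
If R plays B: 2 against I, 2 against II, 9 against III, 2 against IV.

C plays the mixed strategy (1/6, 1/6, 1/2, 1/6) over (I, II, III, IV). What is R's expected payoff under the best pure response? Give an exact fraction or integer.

9

A: (8)·(1/6) + (10)·(1/6) + (9)·(1/2) + (9)·(1/6) = 9.
B: (2)·(1/6) + (2)·(1/6) + (9)·(1/2) + (2)·(1/6) = 11/2.
The best pure response is A with expected payoff 9.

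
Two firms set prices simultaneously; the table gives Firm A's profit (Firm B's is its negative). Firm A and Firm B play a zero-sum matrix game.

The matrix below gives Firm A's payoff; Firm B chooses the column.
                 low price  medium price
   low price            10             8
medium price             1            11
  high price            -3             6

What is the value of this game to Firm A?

Row high price is strictly dominated by row medium price, so Firm A never plays it.
The remaining 2×2 game on (low price, medium price) × (low price, medium price) has no saddle point. Let Firm A play low price with probability p; indifference gives 10p + (1−p) = 8p + 11(1−p), so p = 5/6.
Similarly Firm B's optimal q on low price is 1/4, and the value is 10·(1/4) + (8)·(3/4) = 17/2.

17/2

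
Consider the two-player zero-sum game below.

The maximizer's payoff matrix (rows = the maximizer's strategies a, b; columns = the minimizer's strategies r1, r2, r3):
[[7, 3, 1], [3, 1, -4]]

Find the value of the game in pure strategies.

1

Row minima: 1, -4 → the maximizer's maximin is 1.
Column maxima: 7, 3, 1 → the minimizer's minimax is 1.
They coincide at (a, r3), so the value is 1.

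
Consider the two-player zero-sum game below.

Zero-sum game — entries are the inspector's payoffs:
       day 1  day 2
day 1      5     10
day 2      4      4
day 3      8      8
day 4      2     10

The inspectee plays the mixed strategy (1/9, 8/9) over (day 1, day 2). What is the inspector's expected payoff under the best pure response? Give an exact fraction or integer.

85/9

day 1: (5)·(1/9) + (10)·(8/9) = 85/9.
day 2: (4)·(1/9) + (4)·(8/9) = 4.
day 3: (8)·(1/9) + (8)·(8/9) = 8.
day 4: (2)·(1/9) + (10)·(8/9) = 82/9.
The best pure response is day 1 with expected payoff 85/9.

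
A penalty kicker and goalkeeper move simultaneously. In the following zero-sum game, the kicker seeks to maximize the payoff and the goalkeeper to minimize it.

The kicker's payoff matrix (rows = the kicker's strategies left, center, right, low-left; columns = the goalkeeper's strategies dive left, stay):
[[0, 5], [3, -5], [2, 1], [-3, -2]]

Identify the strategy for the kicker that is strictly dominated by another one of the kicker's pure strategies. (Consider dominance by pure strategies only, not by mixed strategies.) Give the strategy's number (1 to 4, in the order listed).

Compare low-left with left: 0 > -3, 5 > -2.
So left strictly dominates low-left for the kicker; low-left is strictly dominated.

4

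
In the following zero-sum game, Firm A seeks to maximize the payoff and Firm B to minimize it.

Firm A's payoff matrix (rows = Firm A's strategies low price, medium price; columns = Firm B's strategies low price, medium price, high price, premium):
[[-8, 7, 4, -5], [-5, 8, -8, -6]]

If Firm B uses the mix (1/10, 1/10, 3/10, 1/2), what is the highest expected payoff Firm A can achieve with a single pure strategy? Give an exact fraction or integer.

-7/5

low price: (-8)·(1/10) + (7)·(1/10) + (4)·(3/10) + (-5)·(1/2) = -7/5.
medium price: (-5)·(1/10) + (8)·(1/10) + (-8)·(3/10) + (-6)·(1/2) = -51/10.
The best pure response is low price with expected payoff -7/5.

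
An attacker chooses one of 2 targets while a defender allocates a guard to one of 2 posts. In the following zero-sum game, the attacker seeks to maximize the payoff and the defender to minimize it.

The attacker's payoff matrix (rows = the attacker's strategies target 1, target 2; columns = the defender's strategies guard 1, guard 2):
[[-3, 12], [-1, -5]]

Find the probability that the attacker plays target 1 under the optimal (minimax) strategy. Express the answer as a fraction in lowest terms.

Row minima are -3 and -5, so the attacker's maximin is -3; column maxima are -1 and 12, so the defender's minimax is -1. These differ, so the equilibrium is in mixed strategies.
Let the attacker play target 1 with probability p. The defender is indifferent when −3p − (1−p) = 12p − 5(1−p), giving p = 4/19.

4/19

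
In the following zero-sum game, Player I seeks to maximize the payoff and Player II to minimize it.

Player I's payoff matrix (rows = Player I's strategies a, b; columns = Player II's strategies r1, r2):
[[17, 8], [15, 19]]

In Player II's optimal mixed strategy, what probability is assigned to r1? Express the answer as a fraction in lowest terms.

Row minima are 8 and 15, so Player I's maximin is 15; column maxima are 17 and 19, so Player II's minimax is 17. These differ, so the equilibrium is in mixed strategies.
Let Player II play r1 with probability q. Player I is indifferent when 17q + 8(1−q) = 15q + 19(1−q), giving q = 11/13.

11/13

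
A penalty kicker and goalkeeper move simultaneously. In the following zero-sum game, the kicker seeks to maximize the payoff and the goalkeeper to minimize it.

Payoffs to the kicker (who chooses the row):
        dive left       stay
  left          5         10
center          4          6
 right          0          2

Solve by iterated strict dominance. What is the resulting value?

5

Row center is strictly dominated by row left (5>4, 10>6); eliminate center.
Row right is strictly dominated by row left (5>0, 10>2); eliminate right.
Column stay is strictly dominated by dive left for the goalkeeper (5<10); eliminate stay.
Only (left, dive left) remains, with payoff 5.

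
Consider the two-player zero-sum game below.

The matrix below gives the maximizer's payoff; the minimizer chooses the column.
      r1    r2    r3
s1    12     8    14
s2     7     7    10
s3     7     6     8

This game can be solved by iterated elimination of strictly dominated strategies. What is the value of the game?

8

Column r3 is strictly dominated by r1 for the minimizer (12<14, 7<10, 7<8); eliminate r3.
Row s3 is strictly dominated by row s1 (12>7, 8>6); eliminate s3.
Row s2 is strictly dominated by row s1 (12>7, 8>7); eliminate s2.
Column r1 is strictly dominated by r2 for the minimizer (8<12); eliminate r1.
Only (s1, r2) remains, with payoff 8.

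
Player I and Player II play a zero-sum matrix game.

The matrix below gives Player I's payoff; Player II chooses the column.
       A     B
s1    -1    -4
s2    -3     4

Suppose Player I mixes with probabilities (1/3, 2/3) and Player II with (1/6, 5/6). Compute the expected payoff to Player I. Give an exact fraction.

Against (1/6, 5/6), each row's expected payoff is s1: -7/2; s2: 17/6.
Taking the (1/3, 2/3)-weighted average: (1/3)·(-7/2) + (2/3)·(17/6) = 13/18.

13/18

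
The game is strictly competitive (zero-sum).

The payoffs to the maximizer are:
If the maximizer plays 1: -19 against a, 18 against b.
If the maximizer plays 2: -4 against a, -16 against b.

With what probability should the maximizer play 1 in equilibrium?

12/49

Row minima are -19 and -16, so the maximizer's maximin is -16; column maxima are -4 and 18, so the minimizer's minimax is -4. These differ, so the equilibrium is in mixed strategies.
Let the maximizer play 1 with probability p. The minimizer is indifferent when −19p − 4(1−p) = 18p − 16(1−p), giving p = 12/49.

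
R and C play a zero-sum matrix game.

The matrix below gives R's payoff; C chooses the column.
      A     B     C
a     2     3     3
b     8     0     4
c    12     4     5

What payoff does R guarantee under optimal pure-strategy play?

Row minima: 2, 0, 4 → R's maximin is 4.
Column maxima: 12, 4, 5 → C's minimax is 4.
They coincide at (c, B), so the value is 4.

4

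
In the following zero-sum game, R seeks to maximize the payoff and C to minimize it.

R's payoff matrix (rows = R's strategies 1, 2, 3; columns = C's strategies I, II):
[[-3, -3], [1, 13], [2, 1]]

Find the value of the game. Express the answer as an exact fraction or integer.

Row 1 is strictly dominated by row 3, so R never plays it.
The remaining 2×2 game on (2, 3) × (I, II) has no saddle point. Let R play 2 with probability p; indifference gives p + 2(1−p) = 13p + (1−p), so p = 1/13.
Similarly C's optimal q on I is 12/13, and the value is 1·(12/13) + (13)·(1/13) = 25/13.

25/13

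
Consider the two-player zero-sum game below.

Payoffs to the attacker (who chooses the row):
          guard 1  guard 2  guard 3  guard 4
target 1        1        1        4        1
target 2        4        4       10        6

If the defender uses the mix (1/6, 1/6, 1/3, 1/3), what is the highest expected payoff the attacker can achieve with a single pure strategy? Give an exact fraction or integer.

target 1: (1)·(1/6) + (1)·(1/6) + (4)·(1/3) + (1)·(1/3) = 2.
target 2: (4)·(1/6) + (4)·(1/6) + (10)·(1/3) + (6)·(1/3) = 20/3.
The best pure response is target 2 with expected payoff 20/3.

20/3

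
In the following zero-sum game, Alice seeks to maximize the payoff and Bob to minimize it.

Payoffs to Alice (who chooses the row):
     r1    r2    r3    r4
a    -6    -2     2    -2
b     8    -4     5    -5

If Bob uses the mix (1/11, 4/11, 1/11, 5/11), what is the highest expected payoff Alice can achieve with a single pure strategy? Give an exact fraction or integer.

a: (-6)·(1/11) + (-2)·(4/11) + (2)·(1/11) + (-2)·(5/11) = -2.
b: (8)·(1/11) + (-4)·(4/11) + (5)·(1/11) + (-5)·(5/11) = -28/11.
The best pure response is a with expected payoff -2.

-2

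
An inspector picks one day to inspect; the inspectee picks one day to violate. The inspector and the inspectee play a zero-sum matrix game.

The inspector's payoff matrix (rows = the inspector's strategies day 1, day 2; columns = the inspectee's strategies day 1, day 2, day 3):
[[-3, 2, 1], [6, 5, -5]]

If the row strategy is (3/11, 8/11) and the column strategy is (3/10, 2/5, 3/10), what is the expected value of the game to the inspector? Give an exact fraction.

Against (3/10, 2/5, 3/10), each row's expected payoff is day 1: 1/5; day 2: 23/10.
Taking the (3/11, 8/11)-weighted average: (3/11)·(1/5) + (8/11)·(23/10) = 19/11.

19/11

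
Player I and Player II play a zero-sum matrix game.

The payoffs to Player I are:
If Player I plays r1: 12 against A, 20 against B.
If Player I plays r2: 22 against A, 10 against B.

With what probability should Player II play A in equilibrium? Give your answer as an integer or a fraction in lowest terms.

1/2

Row minima are 12 and 10, so Player I's maximin is 12; column maxima are 22 and 20, so Player II's minimax is 20. These differ, so the equilibrium is in mixed strategies.
Let Player II play A with probability q. Player I is indifferent when 12q + 20(1−q) = 22q + 10(1−q), giving q = 1/2.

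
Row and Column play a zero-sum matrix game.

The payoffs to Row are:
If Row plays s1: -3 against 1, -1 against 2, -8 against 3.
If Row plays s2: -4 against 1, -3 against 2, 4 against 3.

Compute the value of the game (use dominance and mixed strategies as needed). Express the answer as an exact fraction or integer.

-44/13

Column 2 is strictly dominated by 1 for Column (it gives Row more in every row).
The remaining 2×2 game on (s1, s2) × (1, 3) has no saddle point. Let Row play s1 with probability p; indifference gives −3p − 4(1−p) = −8p + 4(1−p), so p = 8/13.
Similarly Column's optimal q on 1 is 12/13, and the value is -3·(12/13) + (-8)·(1/13) = -44/13.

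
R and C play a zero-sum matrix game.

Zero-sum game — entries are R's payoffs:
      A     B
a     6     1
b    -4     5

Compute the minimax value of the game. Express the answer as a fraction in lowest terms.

Row minima are 1 and -4, so R's maximin is 1; column maxima are 6 and 5, so C's minimax is 5. These differ, so the equilibrium is in mixed strategies.
Let R play a with probability p. C is indifferent when 6p − 4(1−p) = p + 5(1−p), giving p = 9/14.
Let C play A with probability q. R is indifferent when 6q + (1−q) = −4q + 5(1−q), giving q = 2/7.
The value is 6·(2/7) + (1)·(5/7) = 17/7.

17/7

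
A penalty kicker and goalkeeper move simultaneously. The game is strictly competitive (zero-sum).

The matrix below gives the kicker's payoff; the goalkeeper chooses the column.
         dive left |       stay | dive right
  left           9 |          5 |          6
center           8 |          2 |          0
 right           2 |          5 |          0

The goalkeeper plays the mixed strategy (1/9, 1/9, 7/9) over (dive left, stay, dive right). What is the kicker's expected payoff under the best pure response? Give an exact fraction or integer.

left: (9)·(1/9) + (5)·(1/9) + (6)·(7/9) = 56/9.
center: (8)·(1/9) + (2)·(1/9) + (0)·(7/9) = 10/9.
right: (2)·(1/9) + (5)·(1/9) + (0)·(7/9) = 7/9.
The best pure response is left with expected payoff 56/9.

56/9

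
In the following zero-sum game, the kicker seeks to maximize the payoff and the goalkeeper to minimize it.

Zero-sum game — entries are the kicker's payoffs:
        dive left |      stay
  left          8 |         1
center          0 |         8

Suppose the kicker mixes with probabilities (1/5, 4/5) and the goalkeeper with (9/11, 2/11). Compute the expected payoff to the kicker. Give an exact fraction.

138/55

Against (9/11, 2/11), each row's expected payoff is left: 74/11; center: 16/11.
Taking the (1/5, 4/5)-weighted average: (1/5)·(74/11) + (4/5)·(16/11) = 138/55.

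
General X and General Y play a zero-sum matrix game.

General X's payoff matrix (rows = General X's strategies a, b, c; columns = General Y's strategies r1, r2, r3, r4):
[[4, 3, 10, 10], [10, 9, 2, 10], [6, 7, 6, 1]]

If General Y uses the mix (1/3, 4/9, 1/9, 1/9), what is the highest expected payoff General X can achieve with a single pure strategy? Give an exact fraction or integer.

a: (4)·(1/3) + (3)·(4/9) + (10)·(1/9) + (10)·(1/9) = 44/9.
b: (10)·(1/3) + (9)·(4/9) + (2)·(1/9) + (10)·(1/9) = 26/3.
c: (6)·(1/3) + (7)·(4/9) + (6)·(1/9) + (1)·(1/9) = 53/9.
The best pure response is b with expected payoff 26/3.

26/3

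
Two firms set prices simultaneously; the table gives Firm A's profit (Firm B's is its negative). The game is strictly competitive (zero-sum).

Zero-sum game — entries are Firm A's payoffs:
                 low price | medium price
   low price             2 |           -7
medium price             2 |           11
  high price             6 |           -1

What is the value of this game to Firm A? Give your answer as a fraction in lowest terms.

17/4

Row low price is strictly dominated by row high price, so Firm A never plays it.
The remaining 2×2 game on (medium price, high price) × (low price, medium price) has no saddle point. Let Firm A play medium price with probability p; indifference gives 2p + 6(1−p) = 11p − (1−p), so p = 7/16.
Similarly Firm B's optimal q on low price is 3/4, and the value is 2·(3/4) + (11)·(1/4) = 17/4.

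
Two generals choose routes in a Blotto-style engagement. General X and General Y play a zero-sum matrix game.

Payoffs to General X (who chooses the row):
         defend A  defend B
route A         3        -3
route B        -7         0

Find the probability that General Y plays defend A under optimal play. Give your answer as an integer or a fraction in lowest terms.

3/13

Row minima are -3 and -7, so General X's maximin is -3; column maxima are 3 and 0, so General Y's minimax is 0. These differ, so the equilibrium is in mixed strategies.
Let General Y play defend A with probability q. General X is indifferent when 3q − 3(1−q) = −7q, giving q = 3/13.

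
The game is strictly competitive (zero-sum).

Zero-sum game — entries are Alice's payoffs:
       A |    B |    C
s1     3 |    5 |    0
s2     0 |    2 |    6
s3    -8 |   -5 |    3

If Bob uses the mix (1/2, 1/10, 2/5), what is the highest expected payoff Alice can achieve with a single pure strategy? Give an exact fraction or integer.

13/5

s1: (3)·(1/2) + (5)·(1/10) + (0)·(2/5) = 2.
s2: (0)·(1/2) + (2)·(1/10) + (6)·(2/5) = 13/5.
s3: (-8)·(1/2) + (-5)·(1/10) + (3)·(2/5) = -33/10.
The best pure response is s2 with expected payoff 13/5.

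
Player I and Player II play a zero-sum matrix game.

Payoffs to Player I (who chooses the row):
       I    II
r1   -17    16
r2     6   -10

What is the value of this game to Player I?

Row minima are -17 and -10, so Player I's maximin is -10; column maxima are 6 and 16, so Player II's minimax is 6. These differ, so the equilibrium is in mixed strategies.
Let Player I play r1 with probability p. Player II is indifferent when −17p + 6(1−p) = 16p − 10(1−p), giving p = 16/49.
Let Player II play I with probability q. Player I is indifferent when −17q + 16(1−q) = 6q − 10(1−q), giving q = 26/49.
The value is -17·(26/49) + (16)·(23/49) = -74/49.

-74/49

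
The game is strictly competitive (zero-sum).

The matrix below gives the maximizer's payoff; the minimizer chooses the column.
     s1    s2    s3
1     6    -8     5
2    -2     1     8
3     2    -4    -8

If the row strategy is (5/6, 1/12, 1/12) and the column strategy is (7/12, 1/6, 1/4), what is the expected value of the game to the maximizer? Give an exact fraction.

101/36

Against (7/12, 1/6, 1/4), each row's expected payoff is 1: 41/12; 2: 1; 3: -3/2.
Taking the (5/6, 1/12, 1/12)-weighted average: (5/6)·(41/12) + (1/12)·(1) + (1/12)·(-3/2) = 101/36.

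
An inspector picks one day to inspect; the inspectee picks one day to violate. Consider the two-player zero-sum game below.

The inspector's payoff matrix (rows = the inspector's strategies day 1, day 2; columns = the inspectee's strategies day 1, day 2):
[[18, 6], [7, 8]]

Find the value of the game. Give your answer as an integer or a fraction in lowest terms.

102/13

Row minima are 6 and 7, so the inspector's maximin is 7; column maxima are 18 and 8, so the inspectee's minimax is 8. These differ, so the equilibrium is in mixed strategies.
Let the inspector play day 1 with probability p. The inspectee is indifferent when 18p + 7(1−p) = 6p + 8(1−p), giving p = 1/13.
Let the inspectee play day 1 with probability q. The inspector is indifferent when 18q + 6(1−q) = 7q + 8(1−q), giving q = 2/13.
The value is 18·(2/13) + (6)·(11/13) = 102/13.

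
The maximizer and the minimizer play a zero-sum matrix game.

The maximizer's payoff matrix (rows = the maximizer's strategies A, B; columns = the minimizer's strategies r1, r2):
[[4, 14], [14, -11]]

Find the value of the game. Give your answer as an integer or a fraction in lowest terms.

Row minima are 4 and -11, so the maximizer's maximin is 4; column maxima are 14 and 14, so the minimizer's minimax is 14. These differ, so the equilibrium is in mixed strategies.
Let the maximizer play A with probability p. The minimizer is indifferent when 4p + 14(1−p) = 14p − 11(1−p), giving p = 5/7.
Let the minimizer play r1 with probability q. The maximizer is indifferent when 4q + 14(1−q) = 14q − 11(1−q), giving q = 5/7.
The value is 4·(5/7) + (14)·(2/7) = 48/7.

48/7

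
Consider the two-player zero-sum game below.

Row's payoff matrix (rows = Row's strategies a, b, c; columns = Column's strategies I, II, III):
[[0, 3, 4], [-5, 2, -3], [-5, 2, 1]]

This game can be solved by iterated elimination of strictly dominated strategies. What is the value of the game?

0

Column II is strictly dominated by I for Column (0<3, -5<2, -5<2); eliminate II.
Column III is strictly dominated by I for Column (0<4, -5<-3, -5<1); eliminate III.
Row b is strictly dominated by row a (0>-5); eliminate b.
Row c is strictly dominated by row a (0>-5); eliminate c.
Only (a, I) remains, with payoff 0.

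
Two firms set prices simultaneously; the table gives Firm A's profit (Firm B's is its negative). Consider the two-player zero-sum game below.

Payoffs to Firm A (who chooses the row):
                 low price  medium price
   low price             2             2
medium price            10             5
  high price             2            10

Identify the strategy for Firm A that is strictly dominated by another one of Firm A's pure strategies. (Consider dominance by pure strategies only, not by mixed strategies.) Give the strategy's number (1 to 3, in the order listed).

Compare low price with medium price: 10 > 2, 5 > 2.
So medium price strictly dominates low price for Firm A; low price is strictly dominated.

1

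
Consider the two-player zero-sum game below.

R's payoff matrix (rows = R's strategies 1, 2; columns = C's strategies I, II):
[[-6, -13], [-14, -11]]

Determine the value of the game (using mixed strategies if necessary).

Row minima are -13 and -14, so R's maximin is -13; column maxima are -6 and -11, so C's minimax is -11. These differ, so the equilibrium is in mixed strategies.
Let R play 1 with probability p. C is indifferent when −6p − 14(1−p) = −13p − 11(1−p), giving p = 3/10.
Let C play I with probability q. R is indifferent when −6q − 13(1−q) = −14q − 11(1−q), giving q = 1/5.
The value is -6·(1/5) + (-13)·(4/5) = -58/5.

-58/5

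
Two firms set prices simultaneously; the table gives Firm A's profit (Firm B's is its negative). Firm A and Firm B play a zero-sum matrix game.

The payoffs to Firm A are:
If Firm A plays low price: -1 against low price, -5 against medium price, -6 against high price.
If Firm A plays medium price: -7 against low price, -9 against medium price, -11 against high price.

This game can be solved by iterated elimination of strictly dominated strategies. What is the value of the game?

-6

Column medium price is strictly dominated by high price for Firm B (-6<-5, -11<-9); eliminate medium price.
Row medium price is strictly dominated by row low price (-1>-7, -6>-11); eliminate medium price.
Column low price is strictly dominated by high price for Firm B (-6<-1); eliminate low price.
Only (low price, high price) remains, with payoff -6.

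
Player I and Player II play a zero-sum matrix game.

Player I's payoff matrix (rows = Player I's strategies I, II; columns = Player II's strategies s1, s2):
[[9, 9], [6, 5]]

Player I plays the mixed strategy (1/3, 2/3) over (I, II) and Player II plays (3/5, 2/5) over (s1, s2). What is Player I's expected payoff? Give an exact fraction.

101/15

Against (3/5, 2/5), each row's expected payoff is I: 9; II: 28/5.
Taking the (1/3, 2/3)-weighted average: (1/3)·(9) + (2/3)·(28/5) = 101/15.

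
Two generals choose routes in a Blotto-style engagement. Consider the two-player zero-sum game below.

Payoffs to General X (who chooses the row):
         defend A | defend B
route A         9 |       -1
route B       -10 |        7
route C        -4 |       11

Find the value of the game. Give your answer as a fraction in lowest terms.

19/5

Row route B is strictly dominated by row route C, so General X never plays it.
The remaining 2×2 game on (route A, route C) × (defend A, defend B) has no saddle point. Let General X play route A with probability p; indifference gives 9p − 4(1−p) = −p + 11(1−p), so p = 3/5.
Similarly General Y's optimal q on defend A is 12/25, and the value is 9·(12/25) + (-1)·(13/25) = 19/5.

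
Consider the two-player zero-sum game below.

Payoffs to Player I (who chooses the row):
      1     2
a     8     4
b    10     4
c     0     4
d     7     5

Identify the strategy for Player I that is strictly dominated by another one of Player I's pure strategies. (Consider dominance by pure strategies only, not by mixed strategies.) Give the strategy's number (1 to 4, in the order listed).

3

Compare c with d: 7 > 0, 5 > 4.
So d strictly dominates c for Player I; c is strictly dominated.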